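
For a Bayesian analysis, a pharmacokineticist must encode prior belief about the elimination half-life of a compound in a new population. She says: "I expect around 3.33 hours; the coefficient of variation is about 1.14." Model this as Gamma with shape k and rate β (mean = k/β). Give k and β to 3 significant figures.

For Gamma(k, rate β): mean = k/β, variance = k/β², so CV = 1/√k.
CV = 1.14, hence k = 1/CV² = 0.769.
Then β = k/mean = 0.769/3.33 = 0.231.

k ≈ 0.769, β ≈ 0.231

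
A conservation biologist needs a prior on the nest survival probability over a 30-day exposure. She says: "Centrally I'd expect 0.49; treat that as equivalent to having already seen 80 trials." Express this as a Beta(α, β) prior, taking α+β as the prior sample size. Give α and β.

α = 39.2, β = 40.8

Under the effective-sample-size interpretation, Beta(α, β) has prior mean α/(α+β) and prior sample size α+β.
So α+β = 80 and α/(α+β) = 0.49, giving α = 0.49·80 = 39.2 and β = 80 − 39.2 = 40.8.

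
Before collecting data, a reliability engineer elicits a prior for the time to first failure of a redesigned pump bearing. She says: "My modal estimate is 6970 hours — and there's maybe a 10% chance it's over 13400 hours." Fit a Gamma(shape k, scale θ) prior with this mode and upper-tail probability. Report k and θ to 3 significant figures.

k ≈ 5.48, θ ≈ 1560

Gamma(k,θ) with k>1 has mode (k−1)θ, so θ = 6970/(k−1).
Need P(X < 13400) = 0.9 with θ tied to k this way. Start at k = 2, θ = 6970: P(X<13400) ≈ 0.573.
Too low — raise k to concentrate. Iterating converges to k ≈ 5.48.
Then θ = 6970/(5.48−1) ≈ 1560.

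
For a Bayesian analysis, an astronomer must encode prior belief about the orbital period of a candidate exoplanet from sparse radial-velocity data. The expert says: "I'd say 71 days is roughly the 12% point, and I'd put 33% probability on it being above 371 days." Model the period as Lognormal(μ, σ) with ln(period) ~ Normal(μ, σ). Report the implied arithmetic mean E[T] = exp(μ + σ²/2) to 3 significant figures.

E[T] ≈ 399 days

If T ~ Lognormal(μ,σ) then ln T ~ Normal(μ,σ), so the p-quantile of ln T is μ + z_p·σ.
ln(71) = 4.263 and ln(371) = 5.916; z_{0.12} = -1.175, z_{0.67} = 0.4399.
σ = (5.916 − 4.263)/(0.4399 − (-1.175)) = 1.024.
μ = 4.263 − (-1.175)·1.024 = 5.466.
E[T] = exp(μ + σ²/2) = exp(5.466 + 0.5242) = 399 days.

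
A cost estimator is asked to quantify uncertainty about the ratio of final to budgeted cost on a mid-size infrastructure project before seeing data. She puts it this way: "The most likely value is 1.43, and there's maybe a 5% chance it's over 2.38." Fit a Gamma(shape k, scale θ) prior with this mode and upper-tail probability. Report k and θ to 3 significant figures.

Gamma(k,θ) with k>1 has mode (k−1)θ, so θ = 1.43/(k−1).
Need P(X < 2.38) = 0.95 with θ tied to k this way. Start at k = 2, θ = 1.43: P(X<2.38) ≈ 0.496.
Too low — raise k to concentrate. Iterating converges to k ≈ 11.8.
Then θ = 1.43/(11.8−1) ≈ 0.133.

k ≈ 11.8, θ ≈ 0.133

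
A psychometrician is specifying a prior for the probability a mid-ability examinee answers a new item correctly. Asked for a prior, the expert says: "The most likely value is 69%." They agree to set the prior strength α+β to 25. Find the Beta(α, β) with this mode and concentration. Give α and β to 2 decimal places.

For α,β > 1 the Beta mode is (α−1)/(α+β−2). With α+β = 25, the mode is (α−1)/23.
Set (α−1)/23 = 0.69 → α = 1 + 0.69·23 = 16.87.
β = 25 − α = 8.13.

α = 16.87, β = 8.13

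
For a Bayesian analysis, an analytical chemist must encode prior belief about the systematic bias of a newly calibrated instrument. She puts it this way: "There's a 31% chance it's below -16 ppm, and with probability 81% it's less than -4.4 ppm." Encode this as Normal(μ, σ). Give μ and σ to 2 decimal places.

For Normal(μ,σ), the p-quantile is μ + z_p·σ. Here z_{0.31} = -0.4959, z_{0.81} = 0.8779.
So -16 = μ − 0.4959σ and -4.4 = μ + 0.8779σ.
Subtracting: σ = (-4.4 − -16)/(0.8779 − (-0.4959)) = 8.44.
Then μ = -16 − (-0.4959)·8.44 = -11.81.

μ = -11.81, σ = 8.44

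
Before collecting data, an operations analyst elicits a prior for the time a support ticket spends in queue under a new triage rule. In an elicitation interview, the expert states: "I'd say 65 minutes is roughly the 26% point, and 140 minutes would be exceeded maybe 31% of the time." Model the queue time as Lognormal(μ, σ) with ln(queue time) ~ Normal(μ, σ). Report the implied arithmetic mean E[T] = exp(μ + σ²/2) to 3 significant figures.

E[T] ≈ 126 minutes

If T ~ Lognormal(μ,σ) then ln T ~ Normal(μ,σ), so the p-quantile of ln T is μ + z_p·σ.
ln(65) = 4.174 and ln(140) = 4.942; z_{0.26} = -0.6433, z_{0.69} = 0.4959.
σ = (4.942 − 4.174)/(0.4959 − (-0.6433)) = 0.674.
μ = 4.174 − (-0.6433)·0.674 = 4.608.
E[T] = exp(μ + σ²/2) = exp(4.608 + 0.2268) = 126 minutes.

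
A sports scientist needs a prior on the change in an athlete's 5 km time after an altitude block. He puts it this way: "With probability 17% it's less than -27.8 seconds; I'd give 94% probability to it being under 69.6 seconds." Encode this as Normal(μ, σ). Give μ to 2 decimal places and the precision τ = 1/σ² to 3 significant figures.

μ = 9.24, τ = 0.000664

The p-quantile of Normal(μ,σ) is μ + z_p·σ, with z_{0.17} = -0.9542 and z_{0.94} = 1.555.
Eliminate σ: μ = (z₂·x₁ − z₁·x₂)/(z₂ − z₁) = (1.555·-27.8 − (-0.9542)·69.6)/2.509 = 9.24.
Then σ = (x₂ − x₁)/(z₂ − z₁) = (69.6 − -27.8)/2.509 = 38.82.
Precision τ = 1/σ² = 1/38.82² = 0.000664.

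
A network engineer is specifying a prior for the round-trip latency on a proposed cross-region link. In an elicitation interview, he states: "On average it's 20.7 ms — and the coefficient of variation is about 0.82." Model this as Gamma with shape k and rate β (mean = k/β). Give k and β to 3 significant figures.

For Gamma(k, rate β): mean = k/β, variance = k/β², so CV = 1/√k.
CV = 0.82, hence k = 1/CV² = 1.49.
Then β = k/mean = 1.49/20.7 = 0.0718.

k ≈ 1.49, β ≈ 0.0718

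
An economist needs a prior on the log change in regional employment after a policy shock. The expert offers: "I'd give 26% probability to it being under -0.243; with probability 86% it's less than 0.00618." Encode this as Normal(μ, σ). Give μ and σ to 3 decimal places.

μ = -0.150, σ = 0.145

The p-quantile of Normal(μ,σ) is μ + z_p·σ, with z_{0.26} = -0.6433 and z_{0.86} = 1.08.
Eliminate σ: μ = (z₂·x₁ − z₁·x₂)/(z₂ − z₁) = (1.08·-0.243 − (-0.6433)·0.00618)/1.724 = -0.150.
Then σ = (x₂ − x₁)/(z₂ − z₁) = (0.00618 − -0.243)/1.724 = 0.145.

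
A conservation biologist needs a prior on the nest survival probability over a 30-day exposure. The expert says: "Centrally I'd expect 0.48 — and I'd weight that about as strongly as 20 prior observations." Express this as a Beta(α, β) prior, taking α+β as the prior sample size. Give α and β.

Under the effective-sample-size interpretation, Beta(α, β) has prior mean α/(α+β) and prior sample size α+β.
So α+β = 20 and α/(α+β) = 0.48, giving α = 0.48·20 = 9.6 and β = 20 − 9.6 = 10.4.

α = 9.6, β = 10.4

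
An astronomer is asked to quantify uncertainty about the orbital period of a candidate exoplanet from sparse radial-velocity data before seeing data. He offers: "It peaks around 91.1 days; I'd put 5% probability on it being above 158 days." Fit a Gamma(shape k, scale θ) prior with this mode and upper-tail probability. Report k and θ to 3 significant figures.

Gamma(k,θ) with k>1 has mode (k−1)θ, so θ = 91.1/(k−1).
Need P(X < 158) = 0.95 with θ tied to k this way. Start at k = 2, θ = 91.1: P(X<158) ≈ 0.517.
Too low — raise k to concentrate. Iterating converges to k ≈ 10.2.
Then θ = 91.1/(10.2−1) ≈ 9.9.

k ≈ 10.2, θ ≈ 9.9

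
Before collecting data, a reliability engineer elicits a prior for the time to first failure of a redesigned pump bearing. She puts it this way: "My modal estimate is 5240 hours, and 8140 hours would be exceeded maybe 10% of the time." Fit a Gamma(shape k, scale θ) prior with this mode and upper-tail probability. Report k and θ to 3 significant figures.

Gamma(k,θ) with k>1 has mode (k−1)θ, so θ = 5240/(k−1).
Need P(X < 8140) = 0.9 with θ tied to k this way. Start at k = 2, θ = 5240: P(X<8140) ≈ 0.460.
Too low — raise k to concentrate. Iterating converges to k ≈ 10.6.
Then θ = 5240/(10.6−1) ≈ 544.

k ≈ 10.6, θ ≈ 544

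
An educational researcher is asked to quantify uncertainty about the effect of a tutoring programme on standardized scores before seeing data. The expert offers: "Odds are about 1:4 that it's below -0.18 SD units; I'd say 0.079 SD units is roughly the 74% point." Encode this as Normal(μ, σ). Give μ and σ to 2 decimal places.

μ = -0.03, σ = 0.17

For Normal(μ,σ), the p-quantile is μ + z_p·σ. Here z_{0.2} = -0.8416, z_{0.74} = 0.6433.
So -0.18 = μ − 0.8416σ and 0.079 = μ + 0.6433σ.
Subtracting: σ = (0.079 − -0.18)/(0.6433 − (-0.8416)) = 0.17.
Then μ = -0.18 − (-0.8416)·0.17 = -0.03.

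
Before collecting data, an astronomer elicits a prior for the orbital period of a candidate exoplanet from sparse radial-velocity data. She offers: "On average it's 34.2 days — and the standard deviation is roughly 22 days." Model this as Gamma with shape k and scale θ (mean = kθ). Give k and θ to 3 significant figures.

k ≈ 2.42, θ ≈ 14.2

For Gamma(k, scale θ): mean = kθ, variance = kθ², so CV = 1/√k.
CV = SD/mean = 22/34.2 = 0.6433, hence k = 1/CV² = 2.42.
Then θ = mean/k = 34.2/2.42 = 14.2.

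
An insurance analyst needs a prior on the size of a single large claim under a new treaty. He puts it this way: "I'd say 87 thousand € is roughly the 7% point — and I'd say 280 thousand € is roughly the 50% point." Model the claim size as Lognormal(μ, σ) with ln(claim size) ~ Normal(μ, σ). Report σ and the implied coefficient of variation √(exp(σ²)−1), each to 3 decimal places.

If T ~ Lognormal(μ,σ) then ln T ~ Normal(μ,σ), so the p-quantile of ln T is μ + z_p·σ.
ln(87) = 4.466 and ln(280) = 5.635; z_{0.07} = -1.476, z_{0.5} = 0.
σ = (5.635 − 4.466)/(0 − (-1.476)) = 0.792.
μ = 4.466 − (-1.476)·0.792 = 5.635.
CV = √(exp(σ²)−1) = √(exp(0.6273)−1) = 0.934.

σ ≈ 0.792, CV ≈ 0.934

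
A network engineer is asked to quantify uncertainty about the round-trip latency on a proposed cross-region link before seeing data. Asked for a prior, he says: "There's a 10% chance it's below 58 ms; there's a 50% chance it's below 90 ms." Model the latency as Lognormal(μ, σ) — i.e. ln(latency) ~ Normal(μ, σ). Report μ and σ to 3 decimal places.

μ ≈ 4.500, σ ≈ 0.343

If T ~ Lognormal(μ,σ) then ln T ~ Normal(μ,σ), so the p-quantile of ln T is μ + z_p·σ.
ln(58) = 4.06 and ln(90) = 4.5; z_{0.1} = -1.282, z_{0.5} = 0.
σ = (4.5 − 4.06)/(0 − (-1.282)) = 0.343.
μ = 4.06 − (-1.282)·0.343 = 4.500.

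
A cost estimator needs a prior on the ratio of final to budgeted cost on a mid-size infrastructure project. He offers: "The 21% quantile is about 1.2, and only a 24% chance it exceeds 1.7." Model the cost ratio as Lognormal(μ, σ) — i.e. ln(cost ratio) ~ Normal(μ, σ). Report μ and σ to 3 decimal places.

If T ~ Lognormal(μ,σ) then ln T ~ Normal(μ,σ), so the p-quantile of ln T is μ + z_p·σ.
ln(1.2) = 0.1823 and ln(1.7) = 0.5306; z_{0.21} = -0.8064, z_{0.76} = 0.7063.
σ = (0.5306 − 0.1823)/(0.7063 − (-0.8064)) = 0.230.
μ = 0.1823 − (-0.8064)·0.230 = 0.368.

μ ≈ 0.368, σ ≈ 0.230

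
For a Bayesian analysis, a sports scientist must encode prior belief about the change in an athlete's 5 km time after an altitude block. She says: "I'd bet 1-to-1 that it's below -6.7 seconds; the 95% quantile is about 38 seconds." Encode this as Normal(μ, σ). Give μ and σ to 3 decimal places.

For Normal(μ,σ), the p-quantile is μ + z_p·σ. Here z_{0.5} = 0, z_{0.95} = 1.645.
So -6.7 = μ + 0σ and 38 = μ + 1.645σ.
Subtracting: σ = (38 − -6.7)/(1.645 − (0)) = 27.176.
Then μ = -6.7 − (0)·27.176 = -6.700.

μ = -6.700, σ = 27.176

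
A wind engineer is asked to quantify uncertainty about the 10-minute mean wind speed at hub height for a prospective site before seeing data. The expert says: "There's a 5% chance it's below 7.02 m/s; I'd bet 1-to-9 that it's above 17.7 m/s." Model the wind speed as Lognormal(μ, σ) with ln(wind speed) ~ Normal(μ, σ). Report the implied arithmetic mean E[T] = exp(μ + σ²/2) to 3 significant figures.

E[T] ≈ 12.4 m/s

If T ~ Lognormal(μ,σ) then ln T ~ Normal(μ,σ), so the p-quantile of ln T is μ + z_p·σ.
ln(7.02) = 1.949 and ln(17.7) = 2.874; z_{0.05} = -1.645, z_{0.9} = 1.282.
σ = (2.874 − 1.949)/(1.282 − (-1.645)) = 0.316.
μ = 1.949 − (-1.645)·0.316 = 2.469.
E[T] = exp(μ + σ²/2) = exp(2.469 + 0.0499) = 12.4 m/s.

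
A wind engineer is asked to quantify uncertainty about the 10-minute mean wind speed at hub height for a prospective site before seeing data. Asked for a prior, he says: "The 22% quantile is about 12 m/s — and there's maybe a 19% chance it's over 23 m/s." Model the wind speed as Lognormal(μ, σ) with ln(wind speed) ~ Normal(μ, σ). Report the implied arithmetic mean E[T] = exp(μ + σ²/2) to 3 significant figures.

If T ~ Lognormal(μ,σ) then ln T ~ Normal(μ,σ), so the p-quantile of ln T is μ + z_p·σ.
ln(12) = 2.485 and ln(23) = 3.135; z_{0.22} = -0.7722, z_{0.81} = 0.8779.
σ = (3.135 − 2.485)/(0.8779 − (-0.7722)) = 0.394.
μ = 2.485 − (-0.7722)·0.394 = 2.789.
E[T] = exp(μ + σ²/2) = exp(2.789 + 0.0777) = 17.6 m/s.

E[T] ≈ 17.6 m/s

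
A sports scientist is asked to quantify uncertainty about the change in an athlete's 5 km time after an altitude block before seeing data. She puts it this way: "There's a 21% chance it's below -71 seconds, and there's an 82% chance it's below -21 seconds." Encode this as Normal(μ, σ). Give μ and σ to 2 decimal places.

For Normal(μ,σ), the p-quantile is μ + z_p·σ. Here z_{0.21} = -0.8064, z_{0.82} = 0.9154.
So -71 = μ − 0.8064σ and -21 = μ + 0.9154σ.
Subtracting: σ = (-21 − -71)/(0.9154 − (-0.8064)) = 29.04.
Then μ = -71 − (-0.8064)·29.04 = -47.58.

μ = -47.58, σ = 29.04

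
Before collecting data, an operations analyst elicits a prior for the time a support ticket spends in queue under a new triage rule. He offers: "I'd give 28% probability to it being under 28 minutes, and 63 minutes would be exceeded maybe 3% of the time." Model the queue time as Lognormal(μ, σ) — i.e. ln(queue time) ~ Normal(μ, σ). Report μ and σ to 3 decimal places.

μ ≈ 3.524, σ ≈ 0.329

If T ~ Lognormal(μ,σ) then ln T ~ Normal(μ,σ), so the p-quantile of ln T is μ + z_p·σ.
ln(28) = 3.332 and ln(63) = 4.143; z_{0.28} = -0.5828, z_{0.97} = 1.881.
σ = (4.143 − 3.332)/(1.881 − (-0.5828)) = 0.329.
μ = 3.332 − (-0.5828)·0.329 = 3.524.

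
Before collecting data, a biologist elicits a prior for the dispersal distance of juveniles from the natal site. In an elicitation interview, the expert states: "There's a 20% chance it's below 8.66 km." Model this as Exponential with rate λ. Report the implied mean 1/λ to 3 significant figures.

P(T < 8.66) = 1 − e^(−λ·8.66) = 0.2, so λ = −ln(1−0.2)/8.66 = −ln(0.8)/8.66 = 0.0258.
Mean = 1/λ = 38.8 km.

mean ≈ 38.8 km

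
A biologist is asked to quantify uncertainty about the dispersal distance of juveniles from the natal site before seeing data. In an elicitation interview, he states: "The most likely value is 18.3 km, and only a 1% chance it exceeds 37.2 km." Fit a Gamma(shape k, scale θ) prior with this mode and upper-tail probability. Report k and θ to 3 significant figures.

Gamma(k,θ) with k>1 has mode (k−1)θ, so θ = 18.3/(k−1).
Need P(X < 37.2) = 0.99 with θ tied to k this way. Start at k = 2, θ = 18.3: P(X<37.2) ≈ 0.603.
Too low — raise k to concentrate. Iterating converges to k ≈ 10.7.
Then θ = 18.3/(10.7−1) ≈ 1.88.

k ≈ 10.7, θ ≈ 1.88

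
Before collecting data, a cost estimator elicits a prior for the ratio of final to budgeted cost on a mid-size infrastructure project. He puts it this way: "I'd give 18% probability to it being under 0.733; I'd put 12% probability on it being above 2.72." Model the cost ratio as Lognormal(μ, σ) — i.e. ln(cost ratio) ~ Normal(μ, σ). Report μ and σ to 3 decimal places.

If T ~ Lognormal(μ,σ) then ln T ~ Normal(μ,σ), so the p-quantile of ln T is μ + z_p·σ.
ln(0.733) = -0.3106 and ln(2.72) = 1.001; z_{0.18} = -0.9154, z_{0.88} = 1.175.
σ = (1.001 − -0.3106)/(1.175 − (-0.9154)) = 0.627.
μ = -0.3106 − (-0.9154)·0.627 = 0.264.

μ ≈ 0.264, σ ≈ 0.627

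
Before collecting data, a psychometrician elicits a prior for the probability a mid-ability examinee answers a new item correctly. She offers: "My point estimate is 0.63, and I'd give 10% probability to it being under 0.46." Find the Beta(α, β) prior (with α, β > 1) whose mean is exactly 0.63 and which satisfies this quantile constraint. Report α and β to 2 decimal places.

With mean 0.63 fixed, write α = 0.63s, β = 0.37s where s = α+β.
Need P(θ < 0.46) = 0.1 under Beta(0.63s, 0.37s). Normal approximation: (q−m)/√(m(1−m)/s) ≈ z_{0.1} = -1.28, so s ≈ 0.63·0.37·(-1.28)²/(0.46−0.63)² = 13.2.
At s = 13.2: P(θ<0.46) ≈ 0.102. Adjusting to match 0.1 gives s ≈ 13.54.
So α = 0.63·13.54 ≈ 8.53, β = 0.37·13.54 ≈ 5.01.

α ≈ 8.53, β ≈ 5.01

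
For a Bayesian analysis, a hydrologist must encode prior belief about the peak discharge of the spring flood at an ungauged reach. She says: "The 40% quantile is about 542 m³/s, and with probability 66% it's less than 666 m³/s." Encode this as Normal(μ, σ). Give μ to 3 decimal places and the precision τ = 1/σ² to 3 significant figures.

The p-quantile of Normal(μ,σ) is μ + z_p·σ, with z_{0.4} = -0.2533 and z_{0.66} = 0.4125.
Eliminate σ: μ = (z₂·x₁ − z₁·x₂)/(z₂ − z₁) = (0.4125·542 − (-0.2533)·666)/0.6658 = 589.183.
Then σ = (x₂ − x₁)/(z₂ − z₁) = (666 − 542)/0.6658 = 186.239.
Precision τ = 1/σ² = 1/186.2² = 2.88e-05.

μ = 589.183, τ = 2.88e-05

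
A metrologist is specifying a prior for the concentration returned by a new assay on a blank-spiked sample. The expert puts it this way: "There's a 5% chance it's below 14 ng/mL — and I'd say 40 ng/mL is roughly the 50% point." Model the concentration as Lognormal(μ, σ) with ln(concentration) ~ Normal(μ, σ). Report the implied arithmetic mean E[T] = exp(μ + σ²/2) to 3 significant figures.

If T ~ Lognormal(μ,σ) then ln T ~ Normal(μ,σ), so the p-quantile of ln T is μ + z_p·σ.
ln(14) = 2.639 and ln(40) = 3.689; z_{0.05} = -1.645, z_{0.5} = 0.
σ = (3.689 − 2.639)/(0 − (-1.645)) = 0.638.
μ = 2.639 − (-1.645)·0.638 = 3.689.
E[T] = exp(μ + σ²/2) = exp(3.689 + 0.2037) = 49 ng/mL.

E[T] ≈ 49 ng/mL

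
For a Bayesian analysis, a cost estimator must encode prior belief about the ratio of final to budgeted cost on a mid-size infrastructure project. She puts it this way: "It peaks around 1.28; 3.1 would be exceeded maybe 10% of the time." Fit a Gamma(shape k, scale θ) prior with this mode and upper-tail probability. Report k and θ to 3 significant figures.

Gamma(k,θ) with k>1 has mode (k−1)θ, so θ = 1.28/(k−1).
Need P(X < 3.1) = 0.9 with θ tied to k this way. Start at k = 2, θ = 1.28: P(X<3.1) ≈ 0.696.
Too low — raise k to concentrate. Iterating converges to k ≈ 3.46.
Then θ = 1.28/(3.46−1) ≈ 0.521.

k ≈ 3.46, θ ≈ 0.521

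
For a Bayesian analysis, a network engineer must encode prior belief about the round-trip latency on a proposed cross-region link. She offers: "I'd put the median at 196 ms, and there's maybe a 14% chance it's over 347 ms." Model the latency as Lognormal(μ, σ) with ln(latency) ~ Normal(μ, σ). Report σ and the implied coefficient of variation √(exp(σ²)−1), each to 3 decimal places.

σ ≈ 0.529, CV ≈ 0.568

If T ~ Lognormal(μ,σ) then ln T ~ Normal(μ,σ), so the p-quantile of ln T is μ + z_p·σ.
ln(196) = 5.278 and ln(347) = 5.849; z_{0.5} = 0, z_{0.86} = 1.08.
σ = (5.849 − 5.278)/(1.08 − (0)) = 0.529.
μ = 5.278 − (0)·0.529 = 5.278.
CV = √(exp(σ²)−1) = √(exp(0.2796)−1) = 0.568.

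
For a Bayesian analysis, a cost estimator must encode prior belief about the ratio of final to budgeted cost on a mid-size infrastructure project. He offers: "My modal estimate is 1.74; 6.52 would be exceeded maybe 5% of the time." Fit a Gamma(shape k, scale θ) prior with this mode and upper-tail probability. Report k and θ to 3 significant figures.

Gamma(k,θ) with k>1 has mode (k−1)θ, so θ = 1.74/(k−1).
Need P(X < 6.52) = 0.95 with θ tied to k this way. Start at k = 2, θ = 1.74: P(X<6.52) ≈ 0.888.
Too low — raise k to concentrate. Iterating converges to k ≈ 2.46.
Then θ = 1.74/(2.46−1) ≈ 1.19.

k ≈ 2.46, θ ≈ 1.19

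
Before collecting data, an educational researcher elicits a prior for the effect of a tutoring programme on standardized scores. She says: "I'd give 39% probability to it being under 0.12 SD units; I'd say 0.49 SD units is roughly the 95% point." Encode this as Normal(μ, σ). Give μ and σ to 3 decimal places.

For Normal(μ,σ), the p-quantile is μ + z_p·σ. Here z_{0.39} = -0.2793, z_{0.95} = 1.645.
So 0.12 = μ − 0.2793σ and 0.49 = μ + 1.645σ.
Subtracting: σ = (0.49 − 0.12)/(1.645 − (-0.2793)) = 0.192.
Then μ = 0.12 − (-0.2793)·0.192 = 0.174.

μ = 0.174, σ = 0.192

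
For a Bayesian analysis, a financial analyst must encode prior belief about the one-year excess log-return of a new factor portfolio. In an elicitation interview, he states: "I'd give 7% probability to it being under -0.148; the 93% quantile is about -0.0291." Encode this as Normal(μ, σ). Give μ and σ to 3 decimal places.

μ = -0.089, σ = 0.040

The p-quantile of Normal(μ,σ) is μ + z_p·σ, with z_{0.07} = -1.476 and z_{0.93} = 1.476.
Eliminate σ: μ = (z₂·x₁ − z₁·x₂)/(z₂ − z₁) = (1.476·-0.148 − (-1.476)·-0.0291)/2.952 = -0.089.
Then σ = (x₂ − x₁)/(z₂ − z₁) = (-0.0291 − -0.148)/2.952 = 0.040.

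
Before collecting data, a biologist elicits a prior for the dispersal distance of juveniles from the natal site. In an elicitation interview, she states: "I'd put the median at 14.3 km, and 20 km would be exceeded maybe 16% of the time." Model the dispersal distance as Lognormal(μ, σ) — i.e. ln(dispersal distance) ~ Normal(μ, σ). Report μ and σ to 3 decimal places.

If T ~ Lognormal(μ,σ) then ln T ~ Normal(μ,σ), so the p-quantile of ln T is μ + z_p·σ.
ln(14.3) = 2.66 and ln(20) = 2.996; z_{0.5} = 0, z_{0.84} = 0.9945.
σ = (2.996 − 2.66)/(0.9945 − (0)) = 0.337.
μ = 2.66 − (0)·0.337 = 2.660.

μ ≈ 2.660, σ ≈ 0.337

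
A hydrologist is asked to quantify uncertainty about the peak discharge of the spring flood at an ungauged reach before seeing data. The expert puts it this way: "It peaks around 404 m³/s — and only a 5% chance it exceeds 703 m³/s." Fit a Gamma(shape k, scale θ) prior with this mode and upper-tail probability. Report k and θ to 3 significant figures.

k ≈ 10.1, θ ≈ 44.4

Gamma(k,θ) with k>1 has mode (k−1)θ, so θ = 404/(k−1).
Need P(X < 703) = 0.95 with θ tied to k this way. Start at k = 2, θ = 404: P(X<703) ≈ 0.519.
Too low — raise k to concentrate. Iterating converges to k ≈ 10.1.
Then θ = 404/(10.1−1) ≈ 44.4.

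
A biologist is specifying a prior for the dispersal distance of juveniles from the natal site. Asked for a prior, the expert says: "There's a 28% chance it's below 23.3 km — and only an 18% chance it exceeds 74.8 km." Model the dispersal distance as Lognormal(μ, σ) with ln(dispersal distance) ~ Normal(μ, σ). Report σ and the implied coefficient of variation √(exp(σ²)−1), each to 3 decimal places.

If T ~ Lognormal(μ,σ) then ln T ~ Normal(μ,σ), so the p-quantile of ln T is μ + z_p·σ.
ln(23.3) = 3.148 and ln(74.8) = 4.315; z_{0.28} = -0.5828, z_{0.82} = 0.9154.
σ = (4.315 − 3.148)/(0.9154 − (-0.5828)) = 0.779.
μ = 3.148 − (-0.5828)·0.779 = 3.602.
CV = √(exp(σ²)−1) = √(exp(0.6061)−1) = 0.913.

σ ≈ 0.779, CV ≈ 0.913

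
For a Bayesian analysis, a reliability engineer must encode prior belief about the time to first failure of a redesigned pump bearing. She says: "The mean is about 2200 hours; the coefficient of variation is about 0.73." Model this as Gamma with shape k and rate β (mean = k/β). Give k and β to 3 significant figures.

For Gamma(k, rate β): mean = k/β, variance = k/β², so CV = 1/√k.
CV = 0.73, hence k = 1/CV² = 1.88.
Then β = k/mean = 1.88/2200 = 0.000853.

k ≈ 1.88, β ≈ 0.000853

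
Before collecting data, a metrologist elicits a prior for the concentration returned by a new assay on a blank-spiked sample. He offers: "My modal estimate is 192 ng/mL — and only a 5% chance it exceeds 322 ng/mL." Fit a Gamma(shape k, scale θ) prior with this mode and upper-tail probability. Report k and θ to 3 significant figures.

Gamma(k,θ) with k>1 has mode (k−1)θ, so θ = 192/(k−1).
Need P(X < 322) = 0.95 with θ tied to k this way. Start at k = 2, θ = 192: P(X<322) ≈ 0.500.
Too low — raise k to concentrate. Iterating converges to k ≈ 11.4.
Then θ = 192/(11.4−1) ≈ 18.4.

k ≈ 11.4, θ ≈ 18.4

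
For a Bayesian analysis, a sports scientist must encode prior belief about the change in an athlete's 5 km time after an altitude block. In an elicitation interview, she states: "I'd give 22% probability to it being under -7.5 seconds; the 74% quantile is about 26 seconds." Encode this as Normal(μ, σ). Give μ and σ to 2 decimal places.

μ = 10.77, σ = 23.67

The p-quantile of Normal(μ,σ) is μ + z_p·σ, with z_{0.22} = -0.7722 and z_{0.74} = 0.6433.
Eliminate σ: μ = (z₂·x₁ − z₁·x₂)/(z₂ − z₁) = (0.6433·-7.5 − (-0.7722)·26)/1.416 = 10.77.
Then σ = (x₂ − x₁)/(z₂ − z₁) = (26 − -7.5)/1.416 = 23.67.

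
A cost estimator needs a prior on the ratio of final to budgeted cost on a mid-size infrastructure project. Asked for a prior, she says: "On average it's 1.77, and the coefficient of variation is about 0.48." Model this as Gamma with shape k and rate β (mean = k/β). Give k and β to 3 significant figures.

k ≈ 4.34, β ≈ 2.45

For Gamma(k, rate β): mean = k/β, variance = k/β², so CV = 1/√k.
CV = 0.48, hence k = 1/CV² = 4.34.
Then β = k/mean = 4.34/1.77 = 2.45.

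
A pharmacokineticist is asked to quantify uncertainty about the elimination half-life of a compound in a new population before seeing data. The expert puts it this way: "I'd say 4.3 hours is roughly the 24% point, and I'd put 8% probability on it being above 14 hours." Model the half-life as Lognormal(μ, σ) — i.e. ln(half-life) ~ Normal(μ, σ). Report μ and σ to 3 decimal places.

μ ≈ 1.853, σ ≈ 0.559

If T ~ Lognormal(μ,σ) then ln T ~ Normal(μ,σ), so the p-quantile of ln T is μ + z_p·σ.
ln(4.3) = 1.459 and ln(14) = 2.639; z_{0.24} = -0.7063, z_{0.92} = 1.405.
σ = (2.639 − 1.459)/(1.405 − (-0.7063)) = 0.559.
μ = 1.459 − (-0.7063)·0.559 = 1.853.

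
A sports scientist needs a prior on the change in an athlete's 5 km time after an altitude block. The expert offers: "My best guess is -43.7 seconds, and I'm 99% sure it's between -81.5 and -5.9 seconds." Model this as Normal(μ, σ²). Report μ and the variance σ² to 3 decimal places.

A symmetric 99% interval runs μ ± z·σ with z = 2.576.
Half-width = 37.8, so σ = 37.8/2.576 = 14.6749 and σ² = 215.352.
μ is the stated best guess, -43.700.

μ = -43.700, σ² = 215.352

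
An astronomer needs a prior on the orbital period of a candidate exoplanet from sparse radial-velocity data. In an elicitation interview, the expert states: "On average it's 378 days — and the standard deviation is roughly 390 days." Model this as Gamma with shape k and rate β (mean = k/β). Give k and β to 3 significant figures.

k ≈ 0.939, β ≈ 0.00249

For Gamma(k, rate β): mean = k/β, variance = k/β², so CV = 1/√k.
CV = SD/mean = 390/378 = 1.032, hence k = 1/CV² = 0.939.
Then β = k/mean = 0.939/378 = 0.00249.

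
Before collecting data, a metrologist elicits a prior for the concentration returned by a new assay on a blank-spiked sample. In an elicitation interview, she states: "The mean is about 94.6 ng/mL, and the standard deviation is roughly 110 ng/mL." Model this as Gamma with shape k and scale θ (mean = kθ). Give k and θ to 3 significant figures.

For Gamma(k, scale θ): mean = kθ, variance = kθ², so CV = 1/√k.
CV = SD/mean = 110/94.6 = 1.163, hence k = 1/CV² = 0.74.
Then θ = mean/k = 94.6/0.74 = 128.

k ≈ 0.74, θ ≈ 128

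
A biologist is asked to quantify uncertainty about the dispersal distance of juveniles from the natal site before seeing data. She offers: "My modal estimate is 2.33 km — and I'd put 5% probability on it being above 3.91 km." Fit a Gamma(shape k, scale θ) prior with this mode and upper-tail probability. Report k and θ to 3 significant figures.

Gamma(k,θ) with k>1 has mode (k−1)θ, so θ = 2.33/(k−1).
Need P(X < 3.91) = 0.95 with θ tied to k this way. Start at k = 2, θ = 2.33: P(X<3.91) ≈ 0.500.
Too low — raise k to concentrate. Iterating converges to k ≈ 11.4.
Then θ = 2.33/(11.4−1) ≈ 0.224.

k ≈ 11.4, θ ≈ 0.224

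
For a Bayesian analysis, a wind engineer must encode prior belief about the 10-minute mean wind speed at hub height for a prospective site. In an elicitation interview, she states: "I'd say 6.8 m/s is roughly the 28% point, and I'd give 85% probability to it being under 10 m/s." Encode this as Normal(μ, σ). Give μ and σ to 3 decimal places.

The p-quantile of Normal(μ,σ) is μ + z_p·σ, with z_{0.28} = -0.5828 and z_{0.85} = 1.036.
Eliminate σ: μ = (z₂·x₁ − z₁·x₂)/(z₂ − z₁) = (1.036·6.8 − (-0.5828)·10)/1.619 = 7.952.
Then σ = (x₂ − x₁)/(z₂ − z₁) = (10 − 6.8)/1.619 = 1.976.

μ = 7.952, σ = 1.976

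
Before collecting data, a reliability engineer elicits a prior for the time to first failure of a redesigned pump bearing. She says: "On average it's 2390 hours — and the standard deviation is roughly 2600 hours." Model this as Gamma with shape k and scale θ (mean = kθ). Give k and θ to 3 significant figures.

k ≈ 0.845, θ ≈ 2830

For Gamma(k, scale θ): mean = kθ, variance = kθ², so CV = 1/√k.
CV = SD/mean = 2600/2390 = 1.088, hence k = 1/CV² = 0.845.
Then θ = mean/k = 2390/0.845 = 2830.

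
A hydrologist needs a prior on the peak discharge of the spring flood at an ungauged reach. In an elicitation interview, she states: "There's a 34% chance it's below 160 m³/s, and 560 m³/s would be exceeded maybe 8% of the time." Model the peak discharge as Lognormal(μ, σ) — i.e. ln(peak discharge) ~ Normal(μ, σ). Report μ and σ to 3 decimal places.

If T ~ Lognormal(μ,σ) then ln T ~ Normal(μ,σ), so the p-quantile of ln T is μ + z_p·σ.
ln(160) = 5.075 and ln(560) = 6.328; z_{0.34} = -0.4125, z_{0.92} = 1.405.
σ = (6.328 − 5.075)/(1.405 − (-0.4125)) = 0.689.
μ = 5.075 − (-0.4125)·0.689 = 5.359.

μ ≈ 5.359, σ ≈ 0.689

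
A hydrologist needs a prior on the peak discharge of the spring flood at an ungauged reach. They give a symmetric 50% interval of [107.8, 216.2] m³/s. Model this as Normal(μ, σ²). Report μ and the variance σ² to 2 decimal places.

A symmetric 50% interval runs μ ± z·σ with z = 0.6745.
Half-width = 54.2, so σ = 54.2/0.6745 = 80.357 and σ² = 6457.25.
μ is the interval midpoint, 162.00.

μ = 162.00, σ² = 6457.25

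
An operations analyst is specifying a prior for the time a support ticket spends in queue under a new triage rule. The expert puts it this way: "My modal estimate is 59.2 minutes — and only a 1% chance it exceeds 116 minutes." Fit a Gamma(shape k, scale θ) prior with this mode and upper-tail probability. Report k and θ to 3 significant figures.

Gamma(k,θ) with k>1 has mode (k−1)θ, so θ = 59.2/(k−1).
Need P(X < 116) = 0.99 with θ tied to k this way. Start at k = 2, θ = 59.2: P(X<116) ≈ 0.583.
Too low — raise k to concentrate. Iterating converges to k ≈ 11.9.
Then θ = 59.2/(11.9−1) ≈ 5.43.

k ≈ 11.9, θ ≈ 5.43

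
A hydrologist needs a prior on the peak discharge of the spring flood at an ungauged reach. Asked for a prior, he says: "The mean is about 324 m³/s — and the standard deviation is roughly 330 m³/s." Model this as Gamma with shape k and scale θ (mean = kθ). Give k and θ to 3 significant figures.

k ≈ 0.964, θ ≈ 336

For Gamma(k, scale θ): mean = kθ, variance = kθ², so CV = 1/√k.
CV = SD/mean = 330/324 = 1.019, hence k = 1/CV² = 0.964.
Then θ = mean/k = 324/0.964 = 336.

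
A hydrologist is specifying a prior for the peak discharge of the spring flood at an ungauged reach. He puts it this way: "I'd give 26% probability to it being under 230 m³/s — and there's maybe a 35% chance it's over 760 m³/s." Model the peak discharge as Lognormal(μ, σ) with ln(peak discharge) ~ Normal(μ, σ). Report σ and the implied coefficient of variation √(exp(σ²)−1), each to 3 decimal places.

σ ≈ 1.162, CV ≈ 1.690

If T ~ Lognormal(μ,σ) then ln T ~ Normal(μ,σ), so the p-quantile of ln T is μ + z_p·σ.
ln(230) = 5.438 and ln(760) = 6.633; z_{0.26} = -0.6433, z_{0.65} = 0.3853.
σ = (6.633 − 5.438)/(0.3853 − (-0.6433)) = 1.162.
μ = 5.438 − (-0.6433)·1.162 = 6.186.
CV = √(exp(σ²)−1) = √(exp(1.3501)−1) = 1.690.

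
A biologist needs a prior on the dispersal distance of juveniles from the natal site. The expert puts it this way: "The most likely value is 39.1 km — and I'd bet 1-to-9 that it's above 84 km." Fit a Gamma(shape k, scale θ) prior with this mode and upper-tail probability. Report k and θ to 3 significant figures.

k ≈ 4.29, θ ≈ 11.9

Gamma(k,θ) with k>1 has mode (k−1)θ, so θ = 39.1/(k−1).
Need P(X < 84) = 0.9 with θ tied to k this way. Start at k = 2, θ = 39.1: P(X<84) ≈ 0.633.
Too low — raise k to concentrate. Iterating converges to k ≈ 4.29.
Then θ = 39.1/(4.29−1) ≈ 11.9.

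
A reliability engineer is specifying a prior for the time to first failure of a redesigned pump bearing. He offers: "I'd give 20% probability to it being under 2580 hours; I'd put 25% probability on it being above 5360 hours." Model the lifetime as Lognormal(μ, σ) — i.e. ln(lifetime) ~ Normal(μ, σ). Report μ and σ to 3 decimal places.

If T ~ Lognormal(μ,σ) then ln T ~ Normal(μ,σ), so the p-quantile of ln T is μ + z_p·σ.
ln(2580) = 7.856 and ln(5360) = 8.587; z_{0.2} = -0.8416, z_{0.75} = 0.6745.
σ = (8.587 − 7.856)/(0.6745 − (-0.8416)) = 0.482.
μ = 7.856 − (-0.8416)·0.482 = 8.261.

μ ≈ 8.261, σ ≈ 0.482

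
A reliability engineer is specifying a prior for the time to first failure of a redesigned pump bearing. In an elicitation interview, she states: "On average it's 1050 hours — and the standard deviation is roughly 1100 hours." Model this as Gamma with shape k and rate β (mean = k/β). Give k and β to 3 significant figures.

For Gamma(k, rate β): mean = k/β, variance = k/β², so CV = 1/√k.
CV = SD/mean = 1100/1050 = 1.048, hence k = 1/CV² = 0.911.
Then β = k/mean = 0.911/1050 = 0.000868.

k ≈ 0.911, β ≈ 0.000868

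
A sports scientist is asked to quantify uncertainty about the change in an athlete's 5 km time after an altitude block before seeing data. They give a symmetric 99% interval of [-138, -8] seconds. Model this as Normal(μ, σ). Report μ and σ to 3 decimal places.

A symmetric 99% interval runs μ ± z·σ with z = 2.576.
Half-width = 65, so σ = 65/2.576 = 25.235.
μ is the interval midpoint, -73.000.

μ = -73.000, σ = 25.235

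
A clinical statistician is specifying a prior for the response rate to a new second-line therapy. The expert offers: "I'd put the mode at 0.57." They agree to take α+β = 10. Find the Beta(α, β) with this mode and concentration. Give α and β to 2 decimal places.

For α,β > 1 the Beta mode is (α−1)/(α+β−2). With α+β = 10, the mode is (α−1)/8.
Set (α−1)/8 = 0.57 → α = 1 + 0.57·8 = 5.56.
β = 10 − α = 4.44.

α = 5.56, β = 4.44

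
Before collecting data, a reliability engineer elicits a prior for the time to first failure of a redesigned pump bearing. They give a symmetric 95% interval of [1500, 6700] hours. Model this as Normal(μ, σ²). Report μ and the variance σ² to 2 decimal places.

A symmetric 95% interval runs μ ± z·σ with z = 1.96.
Half-width = 2600, so σ = 2600/1.96 = 1326.555 and σ² = 1759748.14.
μ is the interval midpoint, 4100.00.

μ = 4100.00, σ² = 1759748.14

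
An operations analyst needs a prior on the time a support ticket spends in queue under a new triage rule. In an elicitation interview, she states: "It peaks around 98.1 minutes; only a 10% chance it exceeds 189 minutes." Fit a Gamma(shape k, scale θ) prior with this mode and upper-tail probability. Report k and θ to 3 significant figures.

k ≈ 5.45, θ ≈ 22

Gamma(k,θ) with k>1 has mode (k−1)θ, so θ = 98.1/(k−1).
Need P(X < 189) = 0.9 with θ tied to k this way. Start at k = 2, θ = 98.1: P(X<189) ≈ 0.574.
Too low — raise k to concentrate. Iterating converges to k ≈ 5.45.
Then θ = 98.1/(5.45−1) ≈ 22.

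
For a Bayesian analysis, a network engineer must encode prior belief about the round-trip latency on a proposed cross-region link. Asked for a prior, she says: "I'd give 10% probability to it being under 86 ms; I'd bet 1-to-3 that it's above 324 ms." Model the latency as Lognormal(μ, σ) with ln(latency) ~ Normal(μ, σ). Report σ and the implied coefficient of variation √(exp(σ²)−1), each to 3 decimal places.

If T ~ Lognormal(μ,σ) then ln T ~ Normal(μ,σ), so the p-quantile of ln T is μ + z_p·σ.
ln(86) = 4.454 and ln(324) = 5.781; z_{0.1} = -1.282, z_{0.75} = 0.6745.
σ = (5.781 − 4.454)/(0.6745 − (-1.282)) = 0.678.
μ = 4.454 − (-1.282)·0.678 = 5.323.
CV = √(exp(σ²)−1) = √(exp(0.4598)−1) = 0.764.

σ ≈ 0.678, CV ≈ 0.764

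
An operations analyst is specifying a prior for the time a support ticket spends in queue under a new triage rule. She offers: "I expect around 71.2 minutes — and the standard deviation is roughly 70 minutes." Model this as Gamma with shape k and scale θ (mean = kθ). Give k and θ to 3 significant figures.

For Gamma(k, scale θ): mean = kθ, variance = kθ², so CV = 1/√k.
CV = SD/mean = 70/71.2 = 0.9831, hence k = 1/CV² = 1.03.
Then θ = mean/k = 71.2/1.03 = 68.8.

k ≈ 1.03, θ ≈ 68.8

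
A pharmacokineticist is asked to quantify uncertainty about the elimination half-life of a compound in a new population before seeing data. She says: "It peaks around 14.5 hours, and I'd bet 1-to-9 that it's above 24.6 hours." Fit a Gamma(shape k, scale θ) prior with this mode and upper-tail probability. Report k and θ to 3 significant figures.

Gamma(k,θ) with k>1 has mode (k−1)θ, so θ = 14.5/(k−1).
Need P(X < 24.6) = 0.9 with θ tied to k this way. Start at k = 2, θ = 14.5: P(X<24.6) ≈ 0.506.
Too low — raise k to concentrate. Iterating converges to k ≈ 7.77.
Then θ = 14.5/(7.77−1) ≈ 2.14.

k ≈ 7.77, θ ≈ 2.14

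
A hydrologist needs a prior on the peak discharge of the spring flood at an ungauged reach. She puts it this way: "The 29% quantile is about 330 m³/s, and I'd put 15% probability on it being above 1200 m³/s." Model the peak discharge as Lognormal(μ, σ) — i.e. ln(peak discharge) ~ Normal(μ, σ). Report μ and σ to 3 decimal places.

μ ≈ 6.248, σ ≈ 0.812

If T ~ Lognormal(μ,σ) then ln T ~ Normal(μ,σ), so the p-quantile of ln T is μ + z_p·σ.
ln(330) = 5.799 and ln(1200) = 7.09; z_{0.29} = -0.5534, z_{0.85} = 1.036.
σ = (7.09 − 5.799)/(1.036 − (-0.5534)) = 0.812.
μ = 5.799 − (-0.5534)·0.812 = 6.248.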